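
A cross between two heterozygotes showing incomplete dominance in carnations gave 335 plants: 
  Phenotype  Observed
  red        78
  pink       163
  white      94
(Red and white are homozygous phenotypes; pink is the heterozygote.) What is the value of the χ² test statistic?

With incomplete dominance, a heterozygote × heterozygote cross gives a 1:2:1 phenotypic ratio.
Total ratio parts = 4. Expected numbers out of 335:
  red: 335 × 1/4 = 83.75
  pink: 335 × 2/4 = 167.5
  white: 335 × 1/4 = 83.75
χ² = Σ (O − E)² / E
  red: (78 − 83.75)² / 83.75 = 0.3948
  pink: (163 − 167.5)² / 167.5 = 0.1209
  white: (94 − 83.75)² / 83.75 = 1.2545
χ² = 0.3948 + 0.1209 + 1.2545 = 1.7702 ≈ 1.770

1.770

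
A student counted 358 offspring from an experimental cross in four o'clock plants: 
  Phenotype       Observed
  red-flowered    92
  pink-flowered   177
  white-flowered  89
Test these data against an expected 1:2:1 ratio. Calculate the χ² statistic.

0.095

Under the 1:2:1 hypothesis (Σ ratio = 4, N = 358):
  red-flowered: 358 × 1/4 = 89.5
  pink-flowered: 358 × 2/4 = 179
  white-flowered: 358 × 1/4 = 89.5
χ² = Σ (O − E)² / E
  red-flowered: (92 − 89.5)² / 89.5 = 0.0698
  pink-flowered: (177 − 179)² / 179 = 0.0223
  white-flowered: (89 − 89.5)² / 89.5 = 0.0028
χ² = 0.0698 + 0.0223 + 0.0028 = 0.0949 ≈ 0.095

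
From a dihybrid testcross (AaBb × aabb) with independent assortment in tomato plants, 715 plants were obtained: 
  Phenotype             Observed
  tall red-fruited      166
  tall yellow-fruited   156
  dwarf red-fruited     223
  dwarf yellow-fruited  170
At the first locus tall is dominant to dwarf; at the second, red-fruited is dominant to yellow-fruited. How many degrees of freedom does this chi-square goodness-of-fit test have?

A dihybrid testcross with independent assortment gives a 1:1:1:1 ratio.
A goodness-of-fit test with 4 phenotype classes has df = 4 − 1 = 3.

3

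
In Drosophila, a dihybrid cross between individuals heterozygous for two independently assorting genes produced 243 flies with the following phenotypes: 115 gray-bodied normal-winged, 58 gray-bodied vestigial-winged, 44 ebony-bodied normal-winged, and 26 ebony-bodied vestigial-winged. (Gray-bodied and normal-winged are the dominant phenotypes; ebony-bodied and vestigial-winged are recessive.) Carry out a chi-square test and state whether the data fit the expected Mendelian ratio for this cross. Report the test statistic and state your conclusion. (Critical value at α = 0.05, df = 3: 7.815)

14.588; not consistent

A dihybrid F₂ with independent assortment and complete dominance at both loci gives a 9:3:3:1 phenotypic ratio.
Total ratio parts = 16. Expected numbers out of 243:
  gray-bodied normal-winged: 243 × 9/16 = 136.6875
  gray-bodied vestigial-winged: 243 × 3/16 = 45.5625
  ebony-bodied normal-winged: 243 × 3/16 = 45.5625
  ebony-bodied vestigial-winged: 243 × 1/16 = 15.1875
χ² = Σ (O − E)² / E
  gray-bodied normal-winged: (115 − 136.6875)² / 136.6875 = 3.4410
  gray-bodied vestigial-winged: (58 − 45.5625)² / 45.5625 = 3.3951
  ebony-bodied normal-winged: (44 − 45.5625)² / 45.5625 = 0.0536
  ebony-bodied vestigial-winged: (26 − 15.1875)² / 15.1875 = 7.6978
χ² = 3.4410 + 3.3951 + 0.0536 + 7.6978 = 14.5875 ≈ 14.588
Degrees of freedom = 4 − 1 = 3; critical value at α = 0.05 is 7.815.
Since 14.588 > 7.815, we reject the null hypothesis — the data do not fit the 9:3:3:1 ratio.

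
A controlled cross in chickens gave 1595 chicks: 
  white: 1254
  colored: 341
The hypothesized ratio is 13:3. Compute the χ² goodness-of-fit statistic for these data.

7.238

Total ratio parts = 16. Expected numbers out of 1595:
  white: 1595 × 13/16 = 1295.9375
  colored: 1595 × 3/16 = 299.0625
χ² = Σ (O − E)² / E
  white: (1254 − 1295.9375)² / 1295.9375 = 1.3571
  colored: (341 − 299.0625)² / 299.0625 = 5.8809
χ² = 1.3571 + 5.8809 = 7.238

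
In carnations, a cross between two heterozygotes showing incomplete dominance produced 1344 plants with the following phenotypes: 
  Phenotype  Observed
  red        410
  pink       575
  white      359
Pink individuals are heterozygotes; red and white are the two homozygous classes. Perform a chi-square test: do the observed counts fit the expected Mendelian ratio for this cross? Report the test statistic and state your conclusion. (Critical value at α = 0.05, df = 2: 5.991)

With incomplete dominance, a heterozygote × heterozygote cross gives a 1:2:1 phenotypic ratio.
Expected counts for N = 1344 under a 1:2:1 ratio (total parts = 4):
  red: 1344 × 1/4 = 336
  pink: 1344 × 2/4 = 672
  white: 1344 × 1/4 = 336
χ² = Σ (O − E)² / E
  red: (410 − 336)² / 336 = 16.2976
  pink: (575 − 672)² / 672 = 14.0015
  white: (359 − 336)² / 336 = 1.5744
χ² = 16.2976 + 14.0015 + 1.5744 = 31.8735 ≈ 31.874
Degrees of freedom = 3 − 1 = 2; critical value at α = 0.05 is 5.991.
Since 31.874 > 5.991, we reject the null hypothesis — the data do not fit the 1:2:1 ratio.

31.874; not consistent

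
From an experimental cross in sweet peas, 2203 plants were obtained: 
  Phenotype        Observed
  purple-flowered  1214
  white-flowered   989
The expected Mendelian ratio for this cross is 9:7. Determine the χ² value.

1.170

Expected counts for N = 2203 under a 9:7 ratio (total parts = 16):
  purple-flowered: 2203 × 9/16 = 1239.1875
  white-flowered: 2203 × 7/16 = 963.8125
χ² = Σ (O − E)² / E
  purple-flowered: (1214 − 1239.1875)² / 1239.1875 = 0.5120
  white-flowered: (989 − 963.8125)² / 963.8125 = 0.6582
χ² = 0.5120 + 0.6582 = 1.1702 ≈ 1.170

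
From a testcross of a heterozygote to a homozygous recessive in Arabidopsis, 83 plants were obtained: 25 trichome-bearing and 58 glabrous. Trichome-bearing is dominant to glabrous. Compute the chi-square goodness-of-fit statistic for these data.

13.120

A testcross of a heterozygote (Aa × aa) gives a 1:1 phenotypic ratio.
Total ratio parts = 2. Expected numbers out of 83:
  trichome-bearing: 83 × 1/2 = 41.5
  glabrous: 83 × 1/2 = 41.5
χ² = Σ (O − E)² / E
  trichome-bearing: (25 − 41.5)² / 41.5 = 6.5602
  glabrous: (58 − 41.5)² / 41.5 = 6.5602
χ² = 6.5602 + 6.5602 = 13.1204 ≈ 13.120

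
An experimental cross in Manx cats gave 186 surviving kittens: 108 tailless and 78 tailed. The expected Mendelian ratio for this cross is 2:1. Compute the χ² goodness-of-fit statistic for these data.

Expected counts for N = 186 under a 2:1 ratio (total parts = 3):
  tailless: 186 × 2/3 = 124
  tailed: 186 × 1/3 = 62
χ² = Σ (O − E)² / E
  tailless: (108 − 124)² / 124 = 2.0645
  tailed: (78 − 62)² / 62 = 4.1290
χ² = 2.0645 + 4.1290 = 6.1935 ≈ 6.194

6.194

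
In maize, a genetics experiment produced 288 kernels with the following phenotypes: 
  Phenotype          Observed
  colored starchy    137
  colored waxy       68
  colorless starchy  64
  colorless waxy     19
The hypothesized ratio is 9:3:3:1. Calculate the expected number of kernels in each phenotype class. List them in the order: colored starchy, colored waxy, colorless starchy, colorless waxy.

162, 54, 54, 18

The 9:3:3:1 ratio has 16 parts, so with N = 288 the expected counts are:
  colored starchy: 288 × 9/16 = 162
  colored waxy: 288 × 3/16 = 54
  colorless starchy: 288 × 3/16 = 54
  colorless waxy: 288 × 1/16 = 18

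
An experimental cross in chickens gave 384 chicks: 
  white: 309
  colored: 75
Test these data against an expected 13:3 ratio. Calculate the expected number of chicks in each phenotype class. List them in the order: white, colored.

312, 72

The 13:3 ratio has 16 parts, so with N = 384 the expected counts are:
  white: 384 × 13/16 = 312
  colored: 384 × 3/16 = 72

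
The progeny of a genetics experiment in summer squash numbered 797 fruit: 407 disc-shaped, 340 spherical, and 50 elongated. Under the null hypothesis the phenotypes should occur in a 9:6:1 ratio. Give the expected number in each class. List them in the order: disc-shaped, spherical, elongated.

Expected counts for N = 797 under a 9:6:1 ratio (total parts = 16):
  disc-shaped: 797 × 9/16 = 448.3125
  spherical: 797 × 6/16 = 298.875
  elongated: 797 × 1/16 = 49.8125

448.3125, 298.875, 49.8125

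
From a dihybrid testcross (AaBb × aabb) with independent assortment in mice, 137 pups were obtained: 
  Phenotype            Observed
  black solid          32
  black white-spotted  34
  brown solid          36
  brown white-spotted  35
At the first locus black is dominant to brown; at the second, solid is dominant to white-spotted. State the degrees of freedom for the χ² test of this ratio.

3

A dihybrid testcross with independent assortment gives a 1:1:1:1 ratio.
A goodness-of-fit test with 4 phenotype classes has df = 4 − 1 = 3.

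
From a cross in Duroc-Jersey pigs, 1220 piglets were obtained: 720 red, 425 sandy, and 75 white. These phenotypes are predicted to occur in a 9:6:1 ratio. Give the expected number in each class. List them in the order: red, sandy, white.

Under the 9:6:1 hypothesis (Σ ratio = 16, N = 1220):
  red: 1220 × 9/16 = 686.25
  sandy: 1220 × 6/16 = 457.5
  white: 1220 × 1/16 = 76.25

686.25, 457.5, 76.25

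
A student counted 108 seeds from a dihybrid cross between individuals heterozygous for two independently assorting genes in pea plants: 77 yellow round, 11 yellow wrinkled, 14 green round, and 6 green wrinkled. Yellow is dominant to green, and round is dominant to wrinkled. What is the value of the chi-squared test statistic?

10.584

A dihybrid F₂ with independent assortment and complete dominance at both loci gives a 9:3:3:1 phenotypic ratio.
Under the 9:3:3:1 hypothesis (Σ ratio = 16, N = 108):
  yellow round: 108 × 9/16 = 60.75
  yellow wrinkled: 108 × 3/16 = 20.25
  green round: 108 × 3/16 = 20.25
  green wrinkled: 108 × 1/16 = 6.75
χ² = Σ (O − E)² / E
  yellow round: (77 − 60.75)² / 60.75 = 4.3467
  yellow wrinkled: (11 − 20.25)² / 20.25 = 4.2253
  green round: (14 − 20.25)² / 20.25 = 1.9290
  green wrinkled: (6 − 6.75)² / 6.75 = 0.0833
χ² = 4.3467 + 4.2253 + 1.9290 + 0.0833 = 10.5843 ≈ 10.584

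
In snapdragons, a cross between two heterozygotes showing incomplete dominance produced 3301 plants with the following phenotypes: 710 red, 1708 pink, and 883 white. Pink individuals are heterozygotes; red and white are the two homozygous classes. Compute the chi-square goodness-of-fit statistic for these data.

With incomplete dominance, a heterozygote × heterozygote cross gives a 1:2:1 phenotypic ratio.
Total ratio parts = 4. Expected numbers out of 3301:
  red: 3301 × 1/4 = 825.25
  pink: 3301 × 2/4 = 1650.5
  white: 3301 × 1/4 = 825.25
χ² = Σ (O − E)² / E
  red: (710 − 825.25)² / 825.25 = 16.0952
  pink: (1708 − 1650.5)² / 1650.5 = 2.0032
  white: (883 − 825.25)² / 825.25 = 4.0413
χ² = 16.0952 + 2.0032 + 4.0413 = 22.1397 ≈ 22.140

22.140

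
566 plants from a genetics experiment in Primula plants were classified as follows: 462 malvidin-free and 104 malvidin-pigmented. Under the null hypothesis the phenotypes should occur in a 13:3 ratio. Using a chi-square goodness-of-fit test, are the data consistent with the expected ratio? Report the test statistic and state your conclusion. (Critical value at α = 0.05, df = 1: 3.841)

The 13:3 ratio has 16 parts, so with N = 566 the expected counts are:
  malvidin-free: 566 × 13/16 = 459.875
  malvidin-pigmented: 566 × 3/16 = 106.125
χ² = Σ (O − E)² / E
  malvidin-free: (462 − 459.875)² / 459.875 = 0.0098
  malvidin-pigmented: (104 − 106.125)² / 106.125 = 0.0426
χ² = 0.0098 + 0.0426 = 0.0524 ≈ 0.052
Degrees of freedom = 2 − 1 = 1; critical value at α = 0.05 is 3.841.
Since 0.052 < 3.841, we fail to reject the null hypothesis — the data are consistent with the 13:3 ratio.

0.052; consistent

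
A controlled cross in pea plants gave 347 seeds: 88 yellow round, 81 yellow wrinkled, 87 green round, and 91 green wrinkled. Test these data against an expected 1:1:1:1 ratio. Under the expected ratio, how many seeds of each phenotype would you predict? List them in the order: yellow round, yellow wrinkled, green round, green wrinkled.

Under the 1:1:1:1 hypothesis (Σ ratio = 4, N = 347):
  yellow round: 347 × 1/4 = 86.75
  yellow wrinkled: 347 × 1/4 = 86.75
  green round: 347 × 1/4 = 86.75
  green wrinkled: 347 × 1/4 = 86.75

86.75, 86.75, 86.75, 86.75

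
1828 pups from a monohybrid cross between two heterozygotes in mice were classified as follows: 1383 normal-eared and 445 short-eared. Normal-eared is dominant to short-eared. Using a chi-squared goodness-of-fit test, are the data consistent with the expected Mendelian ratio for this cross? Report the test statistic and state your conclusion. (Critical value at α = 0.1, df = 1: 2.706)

For a monohybrid cross between heterozygotes with complete dominance, the expected phenotypic ratio is 3:1.
Total ratio parts = 4. Expected numbers out of 1828:
  normal-eared: 1828 × 3/4 = 1371
  short-eared: 1828 × 1/4 = 457
χ² = Σ (O − E)² / E
  normal-eared: (1383 − 1371)² / 1371 = 0.1050
  short-eared: (445 − 457)² / 457 = 0.3151
χ² = 0.1050 + 0.3151 = 0.4201 ≈ 0.420
Degrees of freedom = 2 − 1 = 1; critical value at α = 0.1 is 2.706.
Since 0.420 < 2.706, we fail to reject the null hypothesis — the data are consistent with the 3:1 ratio.

0.420; consistent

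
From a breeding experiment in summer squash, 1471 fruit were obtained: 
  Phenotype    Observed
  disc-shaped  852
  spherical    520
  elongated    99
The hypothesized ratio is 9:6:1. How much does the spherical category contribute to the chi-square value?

Expected counts for N = 1471 under a 9:6:1 ratio (total parts = 16):
  disc-shaped: 1471 × 9/16 = 827.4375
  spherical: 1471 × 6/16 = 551.625
  elongated: 1471 × 1/16 = 91.9375
Contribution of spherical: (520 − 551.625)² / 551.625 = 1.8131

1.813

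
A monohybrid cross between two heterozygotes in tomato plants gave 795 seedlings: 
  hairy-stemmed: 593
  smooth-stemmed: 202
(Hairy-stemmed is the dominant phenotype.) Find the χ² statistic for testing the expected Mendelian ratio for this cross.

0.071

For a monohybrid cross between heterozygotes with complete dominance, the expected phenotypic ratio is 3:1.
Expected counts for N = 795 under a 3:1 ratio (total parts = 4):
  hairy-stemmed: 795 × 3/4 = 596.25
  smooth-stemmed: 795 × 1/4 = 198.75
χ² = Σ (O − E)² / E
  hairy-stemmed: (593 − 596.25)² / 596.25 = 0.0177
  smooth-stemmed: (202 − 198.75)² / 198.75 = 0.0531
χ² = 0.0177 + 0.0531 = 0.0708 ≈ 0.071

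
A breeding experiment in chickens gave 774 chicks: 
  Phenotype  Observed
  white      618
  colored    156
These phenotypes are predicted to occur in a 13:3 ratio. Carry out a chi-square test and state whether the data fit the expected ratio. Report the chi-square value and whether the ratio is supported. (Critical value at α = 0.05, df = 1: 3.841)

1.003; consistent

Under the 13:3 hypothesis (Σ ratio = 16, N = 774):
  white: 774 × 13/16 = 628.875
  colored: 774 × 3/16 = 145.125
χ² = Σ (O − E)² / E
  white: (618 − 628.875)² / 628.875 = 0.1881
  colored: (156 − 145.125)² / 145.125 = 0.8149
χ² = 0.1881 + 0.8149 = 1.003
Degrees of freedom = 2 − 1 = 1; critical value at α = 0.05 is 3.841.
Since 1.003 < 3.841, we fail to reject the null hypothesis — the data are consistent with the 13:3 ratio.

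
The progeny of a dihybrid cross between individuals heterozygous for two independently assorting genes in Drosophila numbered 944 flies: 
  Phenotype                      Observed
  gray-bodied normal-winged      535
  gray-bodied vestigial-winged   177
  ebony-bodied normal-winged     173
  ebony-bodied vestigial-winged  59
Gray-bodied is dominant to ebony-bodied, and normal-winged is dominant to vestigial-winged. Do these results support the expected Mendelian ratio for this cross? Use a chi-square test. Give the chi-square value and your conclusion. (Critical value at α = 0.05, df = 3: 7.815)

0.121; consistent

A dihybrid F₂ with independent assortment and complete dominance at both loci gives a 9:3:3:1 phenotypic ratio.
The 9:3:3:1 ratio has 16 parts, so with N = 944 the expected counts are:
  gray-bodied normal-winged: 944 × 9/16 = 531
  gray-bodied vestigial-winged: 944 × 3/16 = 177
  ebony-bodied normal-winged: 944 × 3/16 = 177
  ebony-bodied vestigial-winged: 944 × 1/16 = 59
χ² = Σ (O − E)² / E
  gray-bodied normal-winged: (535 − 531)² / 531 = 0.0301
  gray-bodied vestigial-winged: (177 − 177)² / 177 = 0.0000
  ebony-bodied normal-winged: (173 − 177)² / 177 = 0.0904
  ebony-bodied vestigial-winged: (59 − 59)² / 59 = 0.0000
χ² = 0.0301 + 0.0000 + 0.0904 + 0.0000 = 0.1205 ≈ 0.121
Degrees of freedom = 4 − 1 = 3; critical value at α = 0.05 is 7.815.
Since 0.121 < 7.815, we fail to reject the null hypothesis — the data are consistent with the 9:3:3:1 ratio.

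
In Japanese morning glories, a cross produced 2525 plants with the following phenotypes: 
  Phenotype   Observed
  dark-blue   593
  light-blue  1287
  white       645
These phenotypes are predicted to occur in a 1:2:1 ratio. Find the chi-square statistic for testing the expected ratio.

3.093

The 1:2:1 ratio has 4 parts, so with N = 2525 the expected counts are:
  dark-blue: 2525 × 1/4 = 631.25
  light-blue: 2525 × 2/4 = 1262.5
  white: 2525 × 1/4 = 631.25
χ² = Σ (O − E)² / E
  dark-blue: (593 − 631.25)² / 631.25 = 2.3177
  light-blue: (1287 − 1262.5)² / 1262.5 = 0.4754
  white: (645 − 631.25)² / 631.25 = 0.2995
χ² = 2.3177 + 0.4754 + 0.2995 = 3.0926 ≈ 3.093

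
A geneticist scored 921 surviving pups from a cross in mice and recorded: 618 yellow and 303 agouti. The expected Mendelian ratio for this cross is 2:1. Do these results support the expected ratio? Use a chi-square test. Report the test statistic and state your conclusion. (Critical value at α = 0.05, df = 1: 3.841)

Expected counts for N = 921 under a 2:1 ratio (total parts = 3):
  yellow: 921 × 2/3 = 614
  agouti: 921 × 1/3 = 307
χ² = Σ (O − E)² / E
  yellow: (618 − 614)² / 614 = 0.0261
  agouti: (303 − 307)² / 307 = 0.0521
χ² = 0.0261 + 0.0521 = 0.0782 ≈ 0.078
Degrees of freedom = 2 − 1 = 1; critical value at α = 0.05 is 3.841.
Since 0.078 < 3.841, we fail to reject the null hypothesis — the data are consistent with the 2:1 ratio.

0.078; consistent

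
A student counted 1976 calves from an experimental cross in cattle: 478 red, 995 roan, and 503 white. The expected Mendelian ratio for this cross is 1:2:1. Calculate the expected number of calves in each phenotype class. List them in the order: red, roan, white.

The 1:2:1 ratio has 4 parts, so with N = 1976 the expected counts are:
  red: 1976 × 1/4 = 494
  roan: 1976 × 2/4 = 988
  white: 1976 × 1/4 = 494

494, 988, 494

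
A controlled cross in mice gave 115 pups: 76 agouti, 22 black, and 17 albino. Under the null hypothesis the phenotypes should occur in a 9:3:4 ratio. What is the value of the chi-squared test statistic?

Expected counts for N = 115 under a 9:3:4 ratio (total parts = 16):
  agouti: 115 × 9/16 = 64.6875
  black: 115 × 3/16 = 21.5625
  albino: 115 × 4/16 = 28.75
χ² = Σ (O − E)² / E
  agouti: (76 − 64.6875)² / 64.6875 = 1.9783
  black: (22 − 21.5625)² / 21.5625 = 0.0089
  albino: (17 − 28.75)² / 28.75 = 4.8022
χ² = 1.9783 + 0.0089 + 4.8022 = 6.7894 ≈ 6.789

6.789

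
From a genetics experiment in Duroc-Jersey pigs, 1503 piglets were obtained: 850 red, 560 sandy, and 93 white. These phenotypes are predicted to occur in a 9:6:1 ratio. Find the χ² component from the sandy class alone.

0.023

Expected counts for N = 1503 under a 9:6:1 ratio (total parts = 16):
  red: 1503 × 9/16 = 845.4375
  sandy: 1503 × 6/16 = 563.625
  white: 1503 × 1/16 = 93.9375
Contribution of sandy: (560 − 563.625)² / 563.625 = 0.0233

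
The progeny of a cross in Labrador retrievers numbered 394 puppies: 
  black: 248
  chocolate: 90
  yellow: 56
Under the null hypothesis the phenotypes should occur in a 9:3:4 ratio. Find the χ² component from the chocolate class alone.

Total ratio parts = 16. Expected numbers out of 394:
  black: 394 × 9/16 = 221.625
  chocolate: 394 × 3/16 = 73.875
  yellow: 394 × 4/16 = 98.5
Contribution of chocolate: (90 − 73.875)² / 73.875 = 3.5197

3.520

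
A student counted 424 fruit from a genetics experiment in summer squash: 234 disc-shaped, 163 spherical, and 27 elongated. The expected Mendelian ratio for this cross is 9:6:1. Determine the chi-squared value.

0.195

The 9:6:1 ratio has 16 parts, so with N = 424 the expected counts are:
  disc-shaped: 424 × 9/16 = 238.5
  spherical: 424 × 6/16 = 159
  elongated: 424 × 1/16 = 26.5
χ² = Σ (O − E)² / E
  disc-shaped: (234 − 238.5)² / 238.5 = 0.0849
  spherical: (163 − 159)² / 159 = 0.1006
  elongated: (27 − 26.5)² / 26.5 = 0.0094
χ² = 0.0849 + 0.1006 + 0.0094 = 0.1949 ≈ 0.195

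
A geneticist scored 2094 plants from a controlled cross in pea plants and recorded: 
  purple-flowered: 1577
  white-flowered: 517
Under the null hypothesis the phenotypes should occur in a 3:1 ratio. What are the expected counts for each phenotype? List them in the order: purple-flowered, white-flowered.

1570.5, 523.5

Total ratio parts = 4. Expected numbers out of 2094:
  purple-flowered: 2094 × 3/4 = 1570.5
  white-flowered: 2094 × 1/4 = 523.5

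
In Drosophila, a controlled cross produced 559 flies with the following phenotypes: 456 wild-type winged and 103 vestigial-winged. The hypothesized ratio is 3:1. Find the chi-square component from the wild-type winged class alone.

3.221

Expected counts for N = 559 under a 3:1 ratio (total parts = 4):
  wild-type winged: 559 × 3/4 = 419.25
  vestigial-winged: 559 × 1/4 = 139.75
Contribution of wild-type winged: (456 − 419.25)² / 419.25 = 3.2214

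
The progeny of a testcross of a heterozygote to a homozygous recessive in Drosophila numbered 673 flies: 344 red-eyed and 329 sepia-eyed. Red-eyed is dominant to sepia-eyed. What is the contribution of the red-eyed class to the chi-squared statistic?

0.167

A testcross of a heterozygote (Aa × aa) gives a 1:1 phenotypic ratio.
Expected counts for N = 673 under a 1:1 ratio (total parts = 2):
  red-eyed: 673 × 1/2 = 336.5
  sepia-eyed: 673 × 1/2 = 336.5
Contribution of red-eyed: (344 − 336.5)² / 336.5 = 0.1672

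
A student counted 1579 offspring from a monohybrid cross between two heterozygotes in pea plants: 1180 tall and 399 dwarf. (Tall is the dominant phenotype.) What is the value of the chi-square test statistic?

For a monohybrid cross between heterozygotes with complete dominance, the expected phenotypic ratio is 3:1.
Under the 3:1 hypothesis (Σ ratio = 4, N = 1579):
  tall: 1579 × 3/4 = 1184.25
  dwarf: 1579 × 1/4 = 394.75
χ² = Σ (O − E)² / E
  tall: (1180 − 1184.25)² / 1184.25 = 0.0153
  dwarf: (399 − 394.75)² / 394.75 = 0.0458
χ² = 0.0153 + 0.0458 = 0.0611 ≈ 0.061

0.061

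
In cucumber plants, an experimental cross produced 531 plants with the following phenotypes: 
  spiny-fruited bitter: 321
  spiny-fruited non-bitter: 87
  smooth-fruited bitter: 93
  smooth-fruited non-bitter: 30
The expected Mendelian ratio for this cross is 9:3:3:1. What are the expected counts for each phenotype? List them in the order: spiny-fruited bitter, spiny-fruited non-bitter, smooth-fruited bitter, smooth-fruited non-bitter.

Total ratio parts = 16. Expected numbers out of 531:
  spiny-fruited bitter: 531 × 9/16 = 298.6875
  spiny-fruited non-bitter: 531 × 3/16 = 99.5625
  smooth-fruited bitter: 531 × 3/16 = 99.5625
  smooth-fruited non-bitter: 531 × 1/16 = 33.1875

298.6875, 99.5625, 99.5625, 33.1875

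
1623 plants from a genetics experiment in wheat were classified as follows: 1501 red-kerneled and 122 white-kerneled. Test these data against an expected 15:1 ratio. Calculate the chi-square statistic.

Expected counts for N = 1623 under a 15:1 ratio (total parts = 16):
  red-kerneled: 1623 × 15/16 = 1521.5625
  white-kerneled: 1623 × 1/16 = 101.4375
χ² = Σ (O − E)² / E
  red-kerneled: (1501 − 1521.5625)² / 1521.5625 = 0.2779
  white-kerneled: (122 − 101.4375)² / 101.4375 = 4.1682
χ² = 0.2779 + 4.1682 = 4.4461 ≈ 4.446

4.446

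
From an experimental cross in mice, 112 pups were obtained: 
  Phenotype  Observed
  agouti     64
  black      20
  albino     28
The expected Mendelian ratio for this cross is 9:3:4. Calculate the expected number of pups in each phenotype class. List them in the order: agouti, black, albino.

63, 21, 28

Expected counts for N = 112 under a 9:3:4 ratio (total parts = 16):
  agouti: 112 × 9/16 = 63
  black: 112 × 3/16 = 21
  albino: 112 × 4/16 = 28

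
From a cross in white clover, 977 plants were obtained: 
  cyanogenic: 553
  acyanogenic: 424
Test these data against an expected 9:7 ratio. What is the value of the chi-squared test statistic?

Expected counts for N = 977 under a 9:7 ratio (total parts = 16):
  cyanogenic: 977 × 9/16 = 549.5625
  acyanogenic: 977 × 7/16 = 427.4375
χ² = Σ (O − E)² / E
  cyanogenic: (553 − 549.5625)² / 549.5625 = 0.0215
  acyanogenic: (424 − 427.4375)² / 427.4375 = 0.0276
χ² = 0.0215 + 0.0276 = 0.0491 ≈ 0.049

0.049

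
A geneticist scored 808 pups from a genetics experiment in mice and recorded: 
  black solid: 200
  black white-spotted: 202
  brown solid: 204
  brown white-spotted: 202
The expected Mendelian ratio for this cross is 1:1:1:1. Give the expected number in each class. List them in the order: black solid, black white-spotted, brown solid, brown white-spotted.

202, 202, 202, 202

Total ratio parts = 4. Expected numbers out of 808:
  black solid: 808 × 1/4 = 202
  black white-spotted: 808 × 1/4 = 202
  brown solid: 808 × 1/4 = 202
  brown white-spotted: 808 × 1/4 = 202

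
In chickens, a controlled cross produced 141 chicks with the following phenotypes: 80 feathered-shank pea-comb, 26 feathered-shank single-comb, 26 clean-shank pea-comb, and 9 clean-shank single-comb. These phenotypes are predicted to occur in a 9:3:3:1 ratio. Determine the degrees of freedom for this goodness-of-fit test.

A goodness-of-fit test with 4 phenotype classes has df = 4 − 1 = 3.

3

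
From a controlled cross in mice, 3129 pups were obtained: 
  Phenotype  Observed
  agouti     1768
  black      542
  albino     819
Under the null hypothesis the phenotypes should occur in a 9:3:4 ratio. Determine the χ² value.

5.166

Expected counts for N = 3129 under a 9:3:4 ratio (total parts = 16):
  agouti: 3129 × 9/16 = 1760.0625
  black: 3129 × 3/16 = 586.6875
  albino: 3129 × 4/16 = 782.25
χ² = Σ (O − E)² / E
  agouti: (1768 − 1760.0625)² / 1760.0625 = 0.0358
  black: (542 − 586.6875)² / 586.6875 = 3.4038
  albino: (819 − 782.25)² / 782.25 = 1.7265
χ² = 0.0358 + 3.4038 + 1.7265 = 5.1661 ≈ 5.166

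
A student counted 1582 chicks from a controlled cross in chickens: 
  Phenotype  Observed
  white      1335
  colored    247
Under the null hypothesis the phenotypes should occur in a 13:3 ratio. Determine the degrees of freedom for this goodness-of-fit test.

1

A goodness-of-fit test with 2 phenotype classes has df = 2 − 1 = 1.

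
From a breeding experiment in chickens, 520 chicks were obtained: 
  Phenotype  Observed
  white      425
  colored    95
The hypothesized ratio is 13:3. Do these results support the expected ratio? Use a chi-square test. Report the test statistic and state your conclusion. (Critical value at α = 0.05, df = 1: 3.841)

0.079; consistent

The 13:3 ratio has 16 parts, so with N = 520 the expected counts are:
  white: 520 × 13/16 = 422.5
  colored: 520 × 3/16 = 97.5
χ² = Σ (O − E)² / E
  white: (425 − 422.5)² / 422.5 = 0.0148
  colored: (95 − 97.5)² / 97.5 = 0.0641
χ² = 0.0148 + 0.0641 = 0.0789 ≈ 0.079
Degrees of freedom = 2 − 1 = 1; critical value at α = 0.05 is 3.841.
Since 0.079 < 3.841, we fail to reject the null hypothesis — the data are consistent with the 13:3 ratio.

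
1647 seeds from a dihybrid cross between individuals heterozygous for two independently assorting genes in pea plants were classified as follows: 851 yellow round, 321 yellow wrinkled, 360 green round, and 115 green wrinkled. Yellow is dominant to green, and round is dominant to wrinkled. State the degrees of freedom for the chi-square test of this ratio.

A dihybrid F₂ with independent assortment and complete dominance at both loci gives a 9:3:3:1 phenotypic ratio.
A goodness-of-fit test with 4 phenotype classes has df = 4 − 1 = 3.

3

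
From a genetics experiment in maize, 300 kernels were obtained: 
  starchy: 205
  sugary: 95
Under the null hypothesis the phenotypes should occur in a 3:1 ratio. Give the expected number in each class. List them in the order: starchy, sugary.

Expected counts for N = 300 under a 3:1 ratio (total parts = 4):
  starchy: 300 × 3/4 = 225
  sugary: 300 × 1/4 = 75

225, 75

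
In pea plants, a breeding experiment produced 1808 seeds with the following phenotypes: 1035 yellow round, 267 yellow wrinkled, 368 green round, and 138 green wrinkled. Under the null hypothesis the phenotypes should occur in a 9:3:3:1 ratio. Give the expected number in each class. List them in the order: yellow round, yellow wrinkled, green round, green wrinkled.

1017, 339, 339, 113

Total ratio parts = 16. Expected numbers out of 1808:
  yellow round: 1808 × 9/16 = 1017
  yellow wrinkled: 1808 × 3/16 = 339
  green round: 1808 × 3/16 = 339
  green wrinkled: 1808 × 1/16 = 113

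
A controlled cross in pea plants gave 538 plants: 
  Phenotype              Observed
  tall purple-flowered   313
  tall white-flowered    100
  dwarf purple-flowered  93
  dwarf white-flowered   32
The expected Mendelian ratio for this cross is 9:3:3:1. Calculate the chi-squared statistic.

Under the 9:3:3:1 hypothesis (Σ ratio = 16, N = 538):
  tall purple-flowered: 538 × 9/16 = 302.625
  tall white-flowered: 538 × 3/16 = 100.875
  dwarf purple-flowered: 538 × 3/16 = 100.875
  dwarf white-flowered: 538 × 1/16 = 33.625
χ² = Σ (O − E)² / E
  tall purple-flowered: (313 − 302.625)² / 302.625 = 0.3557
  tall white-flowered: (100 − 100.875)² / 100.875 = 0.0076
  dwarf purple-flowered: (93 − 100.875)² / 100.875 = 0.6148
  dwarf white-flowered: (32 − 33.625)² / 33.625 = 0.0785
χ² = 0.3557 + 0.0076 + 0.6148 + 0.0785 = 1.0566 ≈ 1.057

1.057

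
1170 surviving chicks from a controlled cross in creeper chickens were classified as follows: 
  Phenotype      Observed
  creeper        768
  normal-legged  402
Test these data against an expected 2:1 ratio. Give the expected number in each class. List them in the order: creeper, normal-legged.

780, 390

Total ratio parts = 3. Expected numbers out of 1170:
  creeper: 1170 × 2/3 = 780
  normal-legged: 1170 × 1/3 = 390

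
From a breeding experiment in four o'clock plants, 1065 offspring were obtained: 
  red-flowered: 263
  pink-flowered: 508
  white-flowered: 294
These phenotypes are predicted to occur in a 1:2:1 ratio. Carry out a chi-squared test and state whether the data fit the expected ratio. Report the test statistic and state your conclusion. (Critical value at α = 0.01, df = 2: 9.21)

Expected counts for N = 1065 under a 1:2:1 ratio (total parts = 4):
  red-flowered: 1065 × 1/4 = 266.25
  pink-flowered: 1065 × 2/4 = 532.5
  white-flowered: 1065 × 1/4 = 266.25
χ² = Σ (O − E)² / E
  red-flowered: (263 − 266.25)² / 266.25 = 0.0397
  pink-flowered: (508 − 532.5)² / 532.5 = 1.1272
  white-flowered: (294 − 266.25)² / 266.25 = 2.8923
χ² = 0.0397 + 1.1272 + 2.8923 = 4.0592 ≈ 4.059
Degrees of freedom = 3 − 1 = 2; critical value at α = 0.01 is 9.21.
Since 4.059 < 9.21, we fail to reject the null hypothesis — the data are consistent with the 1:2:1 ratio.

4.059; consistent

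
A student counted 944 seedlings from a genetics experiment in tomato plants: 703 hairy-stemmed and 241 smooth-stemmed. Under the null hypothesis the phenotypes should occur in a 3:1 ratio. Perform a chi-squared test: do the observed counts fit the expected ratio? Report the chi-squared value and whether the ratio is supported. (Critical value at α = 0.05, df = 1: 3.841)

0.141; consistent

Under the 3:1 hypothesis (Σ ratio = 4, N = 944):
  hairy-stemmed: 944 × 3/4 = 708
  smooth-stemmed: 944 × 1/4 = 236
χ² = Σ (O − E)² / E
  hairy-stemmed: (703 − 708)² / 708 = 0.0353
  smooth-stemmed: (241 − 236)² / 236 = 0.1059
χ² = 0.0353 + 0.1059 = 0.1412 ≈ 0.141
Degrees of freedom = 2 − 1 = 1; critical value at α = 0.05 is 3.841.
Since 0.141 < 3.841, we fail to reject the null hypothesis — the data are consistent with the 3:1 ratio.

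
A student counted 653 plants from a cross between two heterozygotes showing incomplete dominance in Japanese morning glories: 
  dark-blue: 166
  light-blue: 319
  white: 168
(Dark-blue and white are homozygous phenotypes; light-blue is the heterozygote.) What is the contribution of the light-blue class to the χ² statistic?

0.172

With incomplete dominance, a heterozygote × heterozygote cross gives a 1:2:1 phenotypic ratio.
Total ratio parts = 4. Expected numbers out of 653:
  dark-blue: 653 × 1/4 = 163.25
  light-blue: 653 × 2/4 = 326.5
  white: 653 × 1/4 = 163.25
Contribution of light-blue: (319 − 326.5)² / 326.5 = 0.1723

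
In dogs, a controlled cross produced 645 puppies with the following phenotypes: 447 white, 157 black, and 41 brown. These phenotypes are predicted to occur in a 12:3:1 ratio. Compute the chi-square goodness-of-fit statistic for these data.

13.557

The 12:3:1 ratio has 16 parts, so with N = 645 the expected counts are:
  white: 645 × 12/16 = 483.75
  black: 645 × 3/16 = 120.9375
  brown: 645 × 1/16 = 40.3125
χ² = Σ (O − E)² / E
  white: (447 − 483.75)² / 483.75 = 2.7919
  black: (157 − 120.9375)² / 120.9375 = 10.7535
  brown: (41 − 40.3125)² / 40.3125 = 0.0117
χ² = 2.7919 + 10.7535 + 0.0117 = 13.5571 ≈ 13.557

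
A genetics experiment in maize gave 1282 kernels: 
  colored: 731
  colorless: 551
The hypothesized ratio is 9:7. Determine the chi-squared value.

Expected counts for N = 1282 under a 9:7 ratio (total parts = 16):
  colored: 1282 × 9/16 = 721.125
  colorless: 1282 × 7/16 = 560.875
χ² = Σ (O − E)² / E
  colored: (731 − 721.125)² / 721.125 = 0.1352
  colorless: (551 − 560.875)² / 560.875 = 0.1739
χ² = 0.1352 + 0.1739 = 0.3091 ≈ 0.309

0.309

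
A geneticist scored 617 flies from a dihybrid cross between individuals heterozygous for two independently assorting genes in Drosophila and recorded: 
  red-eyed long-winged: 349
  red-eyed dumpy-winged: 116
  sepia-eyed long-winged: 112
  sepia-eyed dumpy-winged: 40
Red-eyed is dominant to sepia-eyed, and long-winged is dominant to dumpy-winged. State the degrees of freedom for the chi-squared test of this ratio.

A dihybrid F₂ with independent assortment and complete dominance at both loci gives a 9:3:3:1 phenotypic ratio.
A goodness-of-fit test with 4 phenotype classes has df = 4 − 1 = 3.

3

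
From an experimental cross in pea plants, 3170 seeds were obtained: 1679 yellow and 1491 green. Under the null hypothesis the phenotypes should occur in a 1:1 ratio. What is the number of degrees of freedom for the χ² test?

1

A goodness-of-fit test with 2 phenotype classes has df = 2 − 1 = 1.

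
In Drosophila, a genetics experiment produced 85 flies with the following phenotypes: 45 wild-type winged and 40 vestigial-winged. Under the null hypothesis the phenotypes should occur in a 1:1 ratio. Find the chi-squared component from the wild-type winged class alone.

Expected counts for N = 85 under a 1:1 ratio (total parts = 2):
  wild-type winged: 85 × 1/2 = 42.5
  vestigial-winged: 85 × 1/2 = 42.5
Contribution of wild-type winged: (45 − 42.5)² / 42.5 = 0.1471

0.147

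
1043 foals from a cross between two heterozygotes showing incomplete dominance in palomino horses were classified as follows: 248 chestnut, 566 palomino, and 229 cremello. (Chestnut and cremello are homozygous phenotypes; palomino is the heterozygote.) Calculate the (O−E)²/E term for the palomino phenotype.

3.797

With incomplete dominance, a heterozygote × heterozygote cross gives a 1:2:1 phenotypic ratio.
Total ratio parts = 4. Expected numbers out of 1043:
  chestnut: 1043 × 1/4 = 260.75
  palomino: 1043 × 2/4 = 521.5
  cremello: 1043 × 1/4 = 260.75
Contribution of palomino: (566 − 521.5)² / 521.5 = 3.7972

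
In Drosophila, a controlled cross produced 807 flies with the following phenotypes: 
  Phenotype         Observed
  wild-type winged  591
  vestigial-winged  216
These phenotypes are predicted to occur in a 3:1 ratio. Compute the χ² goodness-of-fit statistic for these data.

1.342

Total ratio parts = 4. Expected numbers out of 807:
  wild-type winged: 807 × 3/4 = 605.25
  vestigial-winged: 807 × 1/4 = 201.75
χ² = Σ (O − E)² / E
  wild-type winged: (591 − 605.25)² / 605.25 = 0.3355
  vestigial-winged: (216 − 201.75)² / 201.75 = 1.0065
χ² = 0.3355 + 1.0065 = 1.342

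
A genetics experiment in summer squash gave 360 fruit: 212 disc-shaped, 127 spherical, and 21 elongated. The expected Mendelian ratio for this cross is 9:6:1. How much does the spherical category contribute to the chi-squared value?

0.474

The 9:6:1 ratio has 16 parts, so with N = 360 the expected counts are:
  disc-shaped: 360 × 9/16 = 202.5
  spherical: 360 × 6/16 = 135
  elongated: 360 × 1/16 = 22.5
Contribution of spherical: (127 − 135)² / 135 = 0.4741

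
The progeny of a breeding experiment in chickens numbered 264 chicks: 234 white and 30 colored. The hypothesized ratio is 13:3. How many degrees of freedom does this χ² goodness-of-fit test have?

1

A goodness-of-fit test with 2 phenotype classes has df = 2 − 1 = 1.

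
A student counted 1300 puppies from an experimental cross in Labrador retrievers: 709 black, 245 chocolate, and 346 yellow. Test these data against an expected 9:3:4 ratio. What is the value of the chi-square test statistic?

2.040

Under the 9:3:4 hypothesis (Σ ratio = 16, N = 1300):
  black: 1300 × 9/16 = 731.25
  chocolate: 1300 × 3/16 = 243.75
  yellow: 1300 × 4/16 = 325
χ² = Σ (O − E)² / E
  black: (709 − 731.25)² / 731.25 = 0.6770
  chocolate: (245 − 243.75)² / 243.75 = 0.0064
  yellow: (346 − 325)² / 325 = 1.3569
χ² = 0.6770 + 0.0064 + 1.3569 = 2.0403 ≈ 2.040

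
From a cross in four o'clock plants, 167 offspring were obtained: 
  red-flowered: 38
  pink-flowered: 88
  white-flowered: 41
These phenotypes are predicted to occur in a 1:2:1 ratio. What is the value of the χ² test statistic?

0.593

Under the 1:2:1 hypothesis (Σ ratio = 4, N = 167):
  red-flowered: 167 × 1/4 = 41.75
  pink-flowered: 167 × 2/4 = 83.5
  white-flowered: 167 × 1/4 = 41.75
χ² = Σ (O − E)² / E
  red-flowered: (38 − 41.75)² / 41.75 = 0.3368
  pink-flowered: (88 − 83.5)² / 83.5 = 0.2425
  white-flowered: (41 − 41.75)² / 41.75 = 0.0135
χ² = 0.3368 + 0.2425 + 0.0135 = 0.5928 ≈ 0.593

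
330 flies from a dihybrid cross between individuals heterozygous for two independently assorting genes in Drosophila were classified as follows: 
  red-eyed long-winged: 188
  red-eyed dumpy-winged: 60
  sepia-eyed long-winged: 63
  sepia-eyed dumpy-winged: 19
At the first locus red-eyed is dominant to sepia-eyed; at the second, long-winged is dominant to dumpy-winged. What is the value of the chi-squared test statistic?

A dihybrid F₂ with independent assortment and complete dominance at both loci gives a 9:3:3:1 phenotypic ratio.
The 9:3:3:1 ratio has 16 parts, so with N = 330 the expected counts are:
  red-eyed long-winged: 330 × 9/16 = 185.625
  red-eyed dumpy-winged: 330 × 3/16 = 61.875
  sepia-eyed long-winged: 330 × 3/16 = 61.875
  sepia-eyed dumpy-winged: 330 × 1/16 = 20.625
χ² = Σ (O − E)² / E
  red-eyed long-winged: (188 − 185.625)² / 185.625 = 0.0304
  red-eyed dumpy-winged: (60 − 61.875)² / 61.875 = 0.0568
  sepia-eyed long-winged: (63 − 61.875)² / 61.875 = 0.0205
  sepia-eyed dumpy-winged: (19 − 20.625)² / 20.625 = 0.1280
χ² = 0.0304 + 0.0568 + 0.0205 + 0.1280 = 0.2357 ≈ 0.236

0.236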